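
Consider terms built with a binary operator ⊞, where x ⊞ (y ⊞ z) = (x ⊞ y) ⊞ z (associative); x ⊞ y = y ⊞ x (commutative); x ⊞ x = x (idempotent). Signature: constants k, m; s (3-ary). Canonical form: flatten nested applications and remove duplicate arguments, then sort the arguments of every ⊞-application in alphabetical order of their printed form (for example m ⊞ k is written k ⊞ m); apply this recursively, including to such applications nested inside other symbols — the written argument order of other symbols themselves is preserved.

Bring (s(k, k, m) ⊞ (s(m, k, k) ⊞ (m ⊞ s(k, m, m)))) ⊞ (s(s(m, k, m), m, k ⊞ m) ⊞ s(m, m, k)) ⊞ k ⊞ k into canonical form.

Merge nested applications:  s(k, k, m) ⊞ s(m, k, k) ⊞ m ⊞ s(k, m, m) ⊞ s(s(m, k, m), m, k ⊞ m) ⊞ s(m, m, k) ⊞ k ⊞ k
Idempotence:  drop duplicate k
Order the arguments:  k ⊞ m ⊞ s(k, k, m) ⊞ s(k, m, m) ⊞ s(m, k, k) ⊞ s(m, m, k) ⊞ s(s(m, k, m), m, k ⊞ m)

Answer: k ⊞ m ⊞ s(k, k, m) ⊞ s(k, m, m) ⊞ s(m, k, k) ⊞ s(m, m, k) ⊞ s(s(m, k, m), m, k ⊞ m)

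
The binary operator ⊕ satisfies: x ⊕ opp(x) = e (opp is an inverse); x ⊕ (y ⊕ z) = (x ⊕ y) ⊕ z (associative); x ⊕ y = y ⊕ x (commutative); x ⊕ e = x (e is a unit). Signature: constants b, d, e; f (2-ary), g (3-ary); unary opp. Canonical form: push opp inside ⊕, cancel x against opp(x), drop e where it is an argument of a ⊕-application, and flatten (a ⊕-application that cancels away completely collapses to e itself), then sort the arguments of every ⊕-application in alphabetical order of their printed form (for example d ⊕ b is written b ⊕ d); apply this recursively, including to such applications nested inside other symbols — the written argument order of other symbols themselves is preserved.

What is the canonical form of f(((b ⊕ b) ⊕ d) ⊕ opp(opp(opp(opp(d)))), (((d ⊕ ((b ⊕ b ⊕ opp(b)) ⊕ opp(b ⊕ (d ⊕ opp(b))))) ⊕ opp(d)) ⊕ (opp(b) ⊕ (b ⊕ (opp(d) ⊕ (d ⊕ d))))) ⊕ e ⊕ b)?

Work inside:  (((d ⊕ ((b ⊕ b ⊕ opp(b)) ⊕ opp(b ⊕ (d ⊕ opp(b))))) ⊕ opp(d)) ⊕ (opp(b) ⊕ (b ⊕ (opp(d) ⊕ (d ⊕ d))))) ⊕ e ⊕ b
Push opp inside:  distribute opp over ⊕ and collapse double opp
Cancel inverse pairs:  d cancels
Combine occurrences:  b ⊕ b
Reassemble:  f(b ⊕ b ⊕ d ⊕ d, b ⊕ b)

Answer: f(b ⊕ b ⊕ d ⊕ d, b ⊕ b)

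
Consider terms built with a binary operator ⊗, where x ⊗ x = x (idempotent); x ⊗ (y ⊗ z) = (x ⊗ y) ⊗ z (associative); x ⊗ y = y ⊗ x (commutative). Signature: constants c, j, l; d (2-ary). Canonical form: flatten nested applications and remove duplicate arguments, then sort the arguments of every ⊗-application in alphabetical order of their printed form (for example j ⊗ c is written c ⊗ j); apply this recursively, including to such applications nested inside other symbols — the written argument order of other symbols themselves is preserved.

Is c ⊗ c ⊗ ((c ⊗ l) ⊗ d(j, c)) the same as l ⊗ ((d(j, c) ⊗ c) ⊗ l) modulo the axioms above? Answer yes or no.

Left:  c ⊗ c ⊗ ((c ⊗ l) ⊗ d(j, c))
  Merge nested applications:  c ⊗ c ⊗ c ⊗ l ⊗ d(j, c)
  Drop duplicates:  drop duplicate c, c
  Sort:  c ⊗ d(j, c) ⊗ l
Right:  l ⊗ ((d(j, c) ⊗ c) ⊗ l)
  Merge nested applications:  l ⊗ d(j, c) ⊗ c ⊗ l
  Drop duplicates:  drop duplicate l
  Sort arguments:  c ⊗ d(j, c) ⊗ l

Answer: yes — both canonical forms are c ⊗ d(j, c) ⊗ l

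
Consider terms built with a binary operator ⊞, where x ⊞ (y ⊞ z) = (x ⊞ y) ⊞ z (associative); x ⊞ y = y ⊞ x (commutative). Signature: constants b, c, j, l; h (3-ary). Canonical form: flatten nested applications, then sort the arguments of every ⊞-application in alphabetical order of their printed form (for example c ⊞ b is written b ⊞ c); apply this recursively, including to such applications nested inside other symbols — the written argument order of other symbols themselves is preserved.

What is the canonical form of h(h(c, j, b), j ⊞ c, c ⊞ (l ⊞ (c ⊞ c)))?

Answer: h(h(c, j, b), c ⊞ j, c ⊞ c ⊞ c ⊞ l)

Derivation:
Work inside:  c ⊞ (l ⊞ (c ⊞ c))
Flatten:  c ⊞ l ⊞ c ⊞ c
Sort:  c ⊞ c ⊞ c ⊞ l
Rebuild:  h(h(c, j, b), c ⊞ j, c ⊞ c ⊞ c ⊞ l)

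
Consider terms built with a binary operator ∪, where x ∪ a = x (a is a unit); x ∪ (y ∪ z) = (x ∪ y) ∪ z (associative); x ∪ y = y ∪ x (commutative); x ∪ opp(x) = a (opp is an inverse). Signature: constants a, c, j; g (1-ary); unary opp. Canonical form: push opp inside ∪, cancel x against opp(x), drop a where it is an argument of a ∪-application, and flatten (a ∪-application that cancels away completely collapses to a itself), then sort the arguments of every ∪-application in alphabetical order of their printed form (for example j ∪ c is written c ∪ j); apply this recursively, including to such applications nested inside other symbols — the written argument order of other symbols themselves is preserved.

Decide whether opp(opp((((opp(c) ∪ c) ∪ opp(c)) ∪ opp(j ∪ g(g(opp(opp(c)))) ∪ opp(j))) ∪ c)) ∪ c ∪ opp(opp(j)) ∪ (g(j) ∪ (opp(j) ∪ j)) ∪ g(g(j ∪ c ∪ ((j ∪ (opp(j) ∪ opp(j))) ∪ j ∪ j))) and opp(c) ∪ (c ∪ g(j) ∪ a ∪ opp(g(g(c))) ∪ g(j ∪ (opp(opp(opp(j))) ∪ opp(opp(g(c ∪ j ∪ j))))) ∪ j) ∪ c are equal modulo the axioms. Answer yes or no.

Answer: yes — both canonical forms are c ∪ g(g(c ∪ j ∪ j)) ∪ g(j) ∪ j ∪ opp(g(g(c)))

Derivation:
Left:  opp(opp((((opp(c) ∪ c) ∪ opp(c)) ∪ opp(j ∪ g(g(opp(opp(c)))) ∪ opp(j))) ∪ c)) ∪ c ∪ opp(opp(j)) ∪ (g(j) ∪ (opp(j) ∪ j)) ∪ g(g(j ∪ c ∪ ((j ∪ (opp(j) ∪ opp(j))) ∪ j ∪ j)))
  Push opp inside:  distribute opp over ∪ and collapse double opp
  Collect terms:  c ∪ j ∪ opp(g(g(c))) ∪ g(j) ∪ g(g(c ∪ j ∪ j))
  Sort:  c ∪ g(g(c ∪ j ∪ j)) ∪ g(j) ∪ j ∪ opp(g(g(c)))
Right:  opp(c) ∪ (c ∪ g(j) ∪ a ∪ opp(g(g(c))) ∪ g(j ∪ (opp(opp(opp(j))) ∪ opp(opp(g(c ∪ j ∪ j))))) ∪ j) ∪ c
  Push opp inside:  distribute opp over ∪ and collapse double opp
  Collect terms:  c ∪ g(j) ∪ opp(g(g(c))) ∪ g(g(c ∪ j ∪ j)) ∪ j
  Order the arguments:  c ∪ g(g(c ∪ j ∪ j)) ∪ g(j) ∪ j ∪ opp(g(g(c)))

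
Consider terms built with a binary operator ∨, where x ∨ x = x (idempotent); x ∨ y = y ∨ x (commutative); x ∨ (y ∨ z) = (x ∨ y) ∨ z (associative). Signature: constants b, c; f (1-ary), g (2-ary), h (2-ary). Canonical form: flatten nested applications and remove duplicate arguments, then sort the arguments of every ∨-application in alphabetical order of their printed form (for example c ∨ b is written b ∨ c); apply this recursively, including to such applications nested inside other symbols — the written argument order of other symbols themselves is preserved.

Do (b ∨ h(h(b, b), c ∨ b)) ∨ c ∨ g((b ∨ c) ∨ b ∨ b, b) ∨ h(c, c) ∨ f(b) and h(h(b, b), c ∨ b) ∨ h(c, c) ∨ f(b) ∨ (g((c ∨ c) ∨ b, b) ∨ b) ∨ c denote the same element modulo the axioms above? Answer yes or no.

Left:  (b ∨ h(h(b, b), c ∨ b)) ∨ c ∨ g((b ∨ c) ∨ b ∨ b, b) ∨ h(c, c) ∨ f(b)
  Flatten:  b ∨ h(h(b, b), c ∨ b) ∨ c ∨ g((b ∨ c) ∨ b ∨ b, b) ∨ h(c, c) ∨ f(b)
  Simplify inside:  h(h(b, b), c ∨ b)  →  h(h(b, b), b ∨ c)
  Inside:  g((b ∨ c) ∨ b ∨ b, b)  →  g(b ∨ c, b)
  Sort:  b ∨ c ∨ f(b) ∨ g(b ∨ c, b) ∨ h(c, c) ∨ h(h(b, b), b ∨ c)
Right:  h(h(b, b), c ∨ b) ∨ h(c, c) ∨ f(b) ∨ (g((c ∨ c) ∨ b, b) ∨ b) ∨ c
  Flatten:  h(h(b, b), c ∨ b) ∨ h(c, c) ∨ f(b) ∨ g((c ∨ c) ∨ b, b) ∨ b ∨ c
  Canonicalize subterm:  h(h(b, b), c ∨ b)  →  h(h(b, b), b ∨ c)
  Inside:  g((c ∨ c) ∨ b, b)  →  g(b ∨ c, b)
  Order the arguments:  b ∨ c ∨ f(b) ∨ g(b ∨ c, b) ∨ h(c, c) ∨ h(h(b, b), b ∨ c)

Answer: yes — both canonical forms are b ∨ c ∨ f(b) ∨ g(b ∨ c, b) ∨ h(c, c) ∨ h(h(b, b), b ∨ c)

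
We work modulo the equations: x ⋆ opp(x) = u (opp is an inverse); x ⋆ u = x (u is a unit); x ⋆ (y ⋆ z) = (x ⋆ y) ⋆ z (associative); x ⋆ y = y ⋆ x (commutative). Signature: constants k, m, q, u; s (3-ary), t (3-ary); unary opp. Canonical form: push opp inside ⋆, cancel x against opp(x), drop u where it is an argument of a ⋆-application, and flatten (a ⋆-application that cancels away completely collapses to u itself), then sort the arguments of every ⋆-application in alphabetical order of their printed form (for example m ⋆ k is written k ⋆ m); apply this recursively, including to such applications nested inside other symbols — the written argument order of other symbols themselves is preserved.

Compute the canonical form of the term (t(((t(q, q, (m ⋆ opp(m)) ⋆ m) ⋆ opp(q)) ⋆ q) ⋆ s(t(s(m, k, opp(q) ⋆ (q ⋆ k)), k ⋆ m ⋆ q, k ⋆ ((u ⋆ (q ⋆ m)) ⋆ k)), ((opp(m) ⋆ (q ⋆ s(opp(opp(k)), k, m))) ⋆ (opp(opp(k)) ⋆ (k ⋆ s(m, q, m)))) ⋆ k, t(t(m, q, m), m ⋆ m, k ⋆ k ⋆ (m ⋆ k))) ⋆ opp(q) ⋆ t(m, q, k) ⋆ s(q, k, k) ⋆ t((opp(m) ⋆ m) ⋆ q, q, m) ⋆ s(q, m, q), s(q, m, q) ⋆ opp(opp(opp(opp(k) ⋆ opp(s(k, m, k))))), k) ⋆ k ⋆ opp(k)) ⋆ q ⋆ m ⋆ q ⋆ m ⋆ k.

Answer: k ⋆ m ⋆ m ⋆ q ⋆ q ⋆ t(opp(q) ⋆ s(q, k, k) ⋆ s(q, m, q) ⋆ s(t(s(m, k, k), k ⋆ m ⋆ q, k ⋆ k ⋆ m ⋆ q), k ⋆ k ⋆ k ⋆ opp(m) ⋆ q ⋆ s(k, k, m) ⋆ s(m, q, m), t(t(m, q, m), m ⋆ m, k ⋆ k ⋆ k ⋆ m)) ⋆ t(m, q, k) ⋆ t(q, q, m) ⋆ t(q, q, m), k ⋆ s(k, m, k) ⋆ s(q, m, q), k)

Derivation:
Push opp inside:  distribute opp over ⋆ and collapse double opp
Collect:  t(opp(q) ⋆ s(q, k, k) ⋆ s(q, m, q) ⋆ s(t(s(m, k, k), k ⋆ m ⋆ q, k ⋆ k ⋆ m ⋆ q), k ⋆ k ⋆ k ⋆ opp(m) ⋆ q ⋆ s(k, k, m) ⋆ s(m, q, m), t(t(m, q, m), m ⋆ m, k ⋆ k ⋆ k ⋆ m)) ⋆ t(m, q, k) ⋆ t(q, q, m) ⋆ t(q, q, m), k ⋆ s(k, m, k) ⋆ s(q, m, q), k) ⋆ k ⋆ q ⋆ q ⋆ m ⋆ m
Order the arguments:  k ⋆ m ⋆ m ⋆ q ⋆ q ⋆ t(opp(q) ⋆ s(q, k, k) ⋆ s(q, m, q) ⋆ s(t(s(m, k, k), k ⋆ m ⋆ q, k ⋆ k ⋆ m ⋆ q), k ⋆ k ⋆ k ⋆ opp(m) ⋆ q ⋆ s(k, k, m) ⋆ s(m, q, m), t(t(m, q, m), m ⋆ m, k ⋆ k ⋆ k ⋆ m)) ⋆ t(m, q, k) ⋆ t(q, q, m) ⋆ t(q, q, m), k ⋆ s(k, m, k) ⋆ s(q, m, q), k)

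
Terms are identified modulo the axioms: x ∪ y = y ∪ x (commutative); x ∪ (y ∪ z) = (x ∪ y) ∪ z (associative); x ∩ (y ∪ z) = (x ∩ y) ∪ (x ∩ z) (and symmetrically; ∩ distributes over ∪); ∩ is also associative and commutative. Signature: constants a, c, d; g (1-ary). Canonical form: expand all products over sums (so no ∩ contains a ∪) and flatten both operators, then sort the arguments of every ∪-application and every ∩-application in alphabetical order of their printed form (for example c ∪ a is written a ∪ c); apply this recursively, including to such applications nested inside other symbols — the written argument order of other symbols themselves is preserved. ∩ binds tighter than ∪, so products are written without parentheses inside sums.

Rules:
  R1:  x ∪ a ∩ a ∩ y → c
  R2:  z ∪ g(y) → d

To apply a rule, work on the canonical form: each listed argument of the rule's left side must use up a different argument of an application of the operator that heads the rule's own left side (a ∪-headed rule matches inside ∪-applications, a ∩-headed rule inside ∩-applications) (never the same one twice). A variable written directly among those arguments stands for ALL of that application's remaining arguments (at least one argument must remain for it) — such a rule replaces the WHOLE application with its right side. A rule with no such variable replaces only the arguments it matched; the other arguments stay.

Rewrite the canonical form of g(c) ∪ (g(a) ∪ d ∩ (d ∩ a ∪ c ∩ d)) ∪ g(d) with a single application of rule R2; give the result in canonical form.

Canonical form:  a ∩ d ∩ d ∪ c ∩ d ∩ d ∪ g(a) ∪ g(c) ∪ g(d)
Match R2:  consume g(a);  y := a, z := a ∩ d ∩ d ∪ c ∩ d ∩ d ∪ g(c) ∪ g(d)
The extension variable absorbs all remaining arguments, so the whole application is rewritten.
Giving:  d

Answer: d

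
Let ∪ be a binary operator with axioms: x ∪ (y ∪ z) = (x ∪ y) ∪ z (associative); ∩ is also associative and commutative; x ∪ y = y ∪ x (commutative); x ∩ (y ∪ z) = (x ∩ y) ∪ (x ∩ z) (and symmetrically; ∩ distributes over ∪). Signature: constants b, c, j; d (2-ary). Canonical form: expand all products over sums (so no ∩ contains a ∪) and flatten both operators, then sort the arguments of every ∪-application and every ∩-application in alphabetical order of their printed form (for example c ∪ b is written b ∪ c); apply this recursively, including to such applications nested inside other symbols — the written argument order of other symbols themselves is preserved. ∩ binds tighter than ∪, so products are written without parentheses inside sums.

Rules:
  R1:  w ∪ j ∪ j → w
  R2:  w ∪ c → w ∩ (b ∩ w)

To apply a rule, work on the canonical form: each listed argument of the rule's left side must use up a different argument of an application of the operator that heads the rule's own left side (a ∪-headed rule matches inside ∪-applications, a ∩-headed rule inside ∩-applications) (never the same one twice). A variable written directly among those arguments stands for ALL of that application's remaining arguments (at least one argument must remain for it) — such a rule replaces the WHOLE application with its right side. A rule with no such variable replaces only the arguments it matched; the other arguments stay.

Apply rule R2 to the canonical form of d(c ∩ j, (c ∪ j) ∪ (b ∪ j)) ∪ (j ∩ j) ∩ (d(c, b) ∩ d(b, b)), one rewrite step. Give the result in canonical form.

Canonical form:  d(b, b) ∩ d(c, b) ∩ j ∩ j ∪ d(c ∩ j, b ∪ c ∪ j ∪ j)
Apply R2:  consuming c;  w := b ∪ j ∪ j
The variable takes the whole remainder — replace the entire application.
Giving:  d(b, b) ∩ d(c, b) ∩ j ∩ j ∪ d(c ∩ j, b ∩ b ∩ b ∪ b ∩ b ∩ j ∪ b ∩ b ∩ j ∪ b ∩ b ∩ j ∪ b ∩ b ∩ j ∪ b ∩ j ∩ j ∪ b ∩ j ∩ j ∪ b ∩ j ∩ j ∪ b ∩ j ∩ j)

Answer: d(b, b) ∩ d(c, b) ∩ j ∩ j ∪ d(c ∩ j, b ∩ b ∩ b ∪ b ∩ b ∩ j ∪ b ∩ b ∩ j ∪ b ∩ b ∩ j ∪ b ∩ b ∩ j ∪ b ∩ j ∩ j ∪ b ∩ j ∩ j ∪ b ∩ j ∩ j ∪ b ∩ j ∩ j)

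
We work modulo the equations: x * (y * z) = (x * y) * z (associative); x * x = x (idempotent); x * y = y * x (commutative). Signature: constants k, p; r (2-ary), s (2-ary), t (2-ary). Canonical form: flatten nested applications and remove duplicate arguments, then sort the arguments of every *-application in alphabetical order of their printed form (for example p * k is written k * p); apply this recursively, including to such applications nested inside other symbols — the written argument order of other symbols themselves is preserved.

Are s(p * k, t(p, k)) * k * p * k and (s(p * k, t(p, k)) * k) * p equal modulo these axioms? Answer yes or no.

Left:  s(p * k, t(p, k)) * k * p * k
  Canonicalize subterm:  s(p * k, t(p, k))  →  s(k * p, t(p, k))
  Idempotence:  drop duplicate k
  Sort arguments:  k * p * s(k * p, t(p, k))
Right:  (s(p * k, t(p, k)) * k) * p
  Merge nested applications:  s(p * k, t(p, k)) * k * p
  Canonicalize subterm:  s(p * k, t(p, k))  →  s(k * p, t(p, k))
  Sort:  k * p * s(k * p, t(p, k))

Answer: yes — both canonical forms are k * p * s(k * p, t(p, k))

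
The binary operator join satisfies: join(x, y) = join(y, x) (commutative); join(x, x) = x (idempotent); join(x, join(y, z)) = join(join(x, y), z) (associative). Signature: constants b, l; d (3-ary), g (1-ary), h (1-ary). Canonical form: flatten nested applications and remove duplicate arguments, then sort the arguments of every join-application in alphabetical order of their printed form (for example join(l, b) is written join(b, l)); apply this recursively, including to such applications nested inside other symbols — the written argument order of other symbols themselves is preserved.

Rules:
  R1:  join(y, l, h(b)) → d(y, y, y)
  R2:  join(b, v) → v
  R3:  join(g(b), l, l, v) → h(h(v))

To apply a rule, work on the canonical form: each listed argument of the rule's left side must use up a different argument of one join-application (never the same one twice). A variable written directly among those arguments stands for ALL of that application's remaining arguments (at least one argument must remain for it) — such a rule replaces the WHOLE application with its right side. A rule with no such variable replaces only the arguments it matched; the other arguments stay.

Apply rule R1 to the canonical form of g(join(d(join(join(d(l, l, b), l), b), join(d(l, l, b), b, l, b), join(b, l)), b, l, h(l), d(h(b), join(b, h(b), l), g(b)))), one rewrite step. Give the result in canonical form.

Canonical form:  g(join(b, d(h(b), join(b, h(b), l), g(b)), d(join(b, d(l, l, b), l), join(b, d(l, l, b), l), join(b, l)), h(l), l))
Apply R1:  consuming h(b), l;  y := b
The extension variable absorbs all remaining arguments, so the whole application is rewritten.
Giving:  g(join(b, d(h(b), d(b, b, b), g(b)), d(join(b, d(l, l, b), l), join(b, d(l, l, b), l), join(b, l)), h(l), l))

Answer: g(join(b, d(h(b), d(b, b, b), g(b)), d(join(b, d(l, l, b), l), join(b, d(l, l, b), l), join(b, l)), h(l), l))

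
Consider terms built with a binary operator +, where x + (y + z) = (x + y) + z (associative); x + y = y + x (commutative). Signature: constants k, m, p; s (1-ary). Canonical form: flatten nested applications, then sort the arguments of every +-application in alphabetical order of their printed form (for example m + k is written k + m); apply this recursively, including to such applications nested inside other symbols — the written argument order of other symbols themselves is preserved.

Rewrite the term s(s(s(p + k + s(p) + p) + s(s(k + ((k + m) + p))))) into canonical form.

Answer: s(s(s(k + p + p + s(p)) + s(s(k + k + m + p))))

Derivation:
Descend into:  s(p + k + s(p) + p) + s(s(k + ((k + m) + p)))
Inside:  s(p + k + s(p) + p)  →  s(k + p + p + s(p))
Inside:  s(s(k + ((k + m) + p)))  →  s(s(k + k + m + p))
Sort arguments:  s(k + p + p + s(p)) + s(s(k + k + m + p))
Reassemble:  s(s(s(k + p + p + s(p)) + s(s(k + k + m + p))))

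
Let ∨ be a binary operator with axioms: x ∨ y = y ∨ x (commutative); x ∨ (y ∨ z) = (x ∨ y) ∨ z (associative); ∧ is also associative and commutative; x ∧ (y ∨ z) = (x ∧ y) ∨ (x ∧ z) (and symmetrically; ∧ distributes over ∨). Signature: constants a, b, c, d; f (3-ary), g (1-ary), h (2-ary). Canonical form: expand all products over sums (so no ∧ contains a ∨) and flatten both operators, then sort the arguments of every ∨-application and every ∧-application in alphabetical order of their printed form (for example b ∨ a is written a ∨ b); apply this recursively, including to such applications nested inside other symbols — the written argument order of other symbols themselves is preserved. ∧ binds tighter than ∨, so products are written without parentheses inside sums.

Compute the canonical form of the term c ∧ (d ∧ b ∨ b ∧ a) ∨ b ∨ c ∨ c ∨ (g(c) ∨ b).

Answer: a ∧ b ∧ c ∨ b ∨ b ∨ b ∧ c ∧ d ∨ c ∨ c ∨ g(c)

Derivation:
Distribute:  b ∧ c ∧ d ∨ a ∧ b ∧ c ∨ b ∨ c ∨ c ∨ g(c) ∨ b
Sort arguments:  a ∧ b ∧ c ∨ b ∨ b ∨ b ∧ c ∧ d ∨ c ∨ c ∨ g(c)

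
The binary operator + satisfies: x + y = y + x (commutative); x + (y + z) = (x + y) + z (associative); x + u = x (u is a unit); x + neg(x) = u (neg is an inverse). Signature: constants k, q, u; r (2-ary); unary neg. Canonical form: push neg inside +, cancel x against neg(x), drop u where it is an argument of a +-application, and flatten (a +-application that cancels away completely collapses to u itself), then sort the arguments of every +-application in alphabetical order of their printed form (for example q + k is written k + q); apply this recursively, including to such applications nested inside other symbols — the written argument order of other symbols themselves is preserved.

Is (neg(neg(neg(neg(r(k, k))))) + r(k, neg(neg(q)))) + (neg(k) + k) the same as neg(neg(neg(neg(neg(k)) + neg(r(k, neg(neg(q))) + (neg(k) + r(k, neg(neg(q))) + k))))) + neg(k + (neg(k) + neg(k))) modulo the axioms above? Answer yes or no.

Left:  (neg(neg(neg(neg(r(k, k))))) + r(k, neg(neg(q)))) + (neg(k) + k)
  Push neg inside:  distribute neg over + and collapse double neg
  Cancel:  k cancels
  Collect terms:  r(k, k) + r(k, q)
Right:  neg(neg(neg(neg(neg(k)) + neg(r(k, neg(neg(q))) + (neg(k) + r(k, neg(neg(q))) + k))))) + neg(k + (neg(k) + neg(k)))
  Push neg inside:  distribute neg over + and collapse double neg
  Inverses cancel:  k cancels
  Collect terms:  r(k, q) + r(k, q)

Answer: no — r(k, k) + r(k, q) vs r(k, q) + r(k, q)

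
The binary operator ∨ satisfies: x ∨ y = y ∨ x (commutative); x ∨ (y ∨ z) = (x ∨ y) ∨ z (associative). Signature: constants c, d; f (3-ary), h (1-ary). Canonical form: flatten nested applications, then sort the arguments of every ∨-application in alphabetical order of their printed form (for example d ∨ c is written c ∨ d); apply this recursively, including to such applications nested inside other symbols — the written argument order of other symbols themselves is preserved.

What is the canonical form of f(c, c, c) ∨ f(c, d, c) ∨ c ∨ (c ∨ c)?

Flatten:  f(c, c, c) ∨ f(c, d, c) ∨ c ∨ c ∨ c
Sort arguments:  c ∨ c ∨ c ∨ f(c, c, c) ∨ f(c, d, c)

Answer: c ∨ c ∨ c ∨ f(c, c, c) ∨ f(c, d, c)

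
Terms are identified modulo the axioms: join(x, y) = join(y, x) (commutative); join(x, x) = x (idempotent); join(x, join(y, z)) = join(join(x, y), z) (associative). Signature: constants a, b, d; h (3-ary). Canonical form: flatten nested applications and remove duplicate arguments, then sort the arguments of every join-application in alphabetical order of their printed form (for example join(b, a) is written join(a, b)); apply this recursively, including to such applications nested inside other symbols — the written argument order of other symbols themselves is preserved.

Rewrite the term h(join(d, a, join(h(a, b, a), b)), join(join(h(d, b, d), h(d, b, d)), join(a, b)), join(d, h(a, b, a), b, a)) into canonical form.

Answer: h(join(a, b, d, h(a, b, a)), join(a, b, h(d, b, d)), join(a, b, d, h(a, b, a)))

Derivation:
Descend into:  join(join(h(d, b, d), h(d, b, d)), join(a, b))
Un-nest:  join(h(d, b, d), h(d, b, d), a, b)
Idempotence:  drop duplicate h(d, b, d)
Order the arguments:  join(a, b, h(d, b, d))
Reassemble:  h(join(a, b, d, h(a, b, a)), join(a, b, h(d, b, d)), join(a, b, d, h(a, b, a)))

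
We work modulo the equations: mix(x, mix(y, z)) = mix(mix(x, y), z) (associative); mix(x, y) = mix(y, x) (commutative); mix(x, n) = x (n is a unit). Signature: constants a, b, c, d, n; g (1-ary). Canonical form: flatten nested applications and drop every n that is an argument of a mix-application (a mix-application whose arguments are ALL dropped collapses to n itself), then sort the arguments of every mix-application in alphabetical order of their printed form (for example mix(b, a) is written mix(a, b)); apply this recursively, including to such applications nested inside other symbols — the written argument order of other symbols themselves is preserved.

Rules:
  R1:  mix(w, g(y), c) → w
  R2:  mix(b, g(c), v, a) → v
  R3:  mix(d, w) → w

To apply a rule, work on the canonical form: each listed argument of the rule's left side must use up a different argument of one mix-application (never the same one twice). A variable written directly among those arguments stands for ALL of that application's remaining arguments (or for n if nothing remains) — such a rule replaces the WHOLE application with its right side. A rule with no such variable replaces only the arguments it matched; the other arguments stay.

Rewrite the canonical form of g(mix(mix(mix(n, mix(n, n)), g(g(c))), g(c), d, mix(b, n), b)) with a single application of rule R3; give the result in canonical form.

Answer: g(mix(b, b, g(c), g(g(c))))

Derivation:
Canonical form:  g(mix(b, b, d, g(c), g(g(c))))
R3 matches:  uses d;  w := mix(b, b, g(c), g(g(c)))
The variable takes the whole remainder — replace the entire application.
Result:  g(mix(b, b, g(c), g(g(c))))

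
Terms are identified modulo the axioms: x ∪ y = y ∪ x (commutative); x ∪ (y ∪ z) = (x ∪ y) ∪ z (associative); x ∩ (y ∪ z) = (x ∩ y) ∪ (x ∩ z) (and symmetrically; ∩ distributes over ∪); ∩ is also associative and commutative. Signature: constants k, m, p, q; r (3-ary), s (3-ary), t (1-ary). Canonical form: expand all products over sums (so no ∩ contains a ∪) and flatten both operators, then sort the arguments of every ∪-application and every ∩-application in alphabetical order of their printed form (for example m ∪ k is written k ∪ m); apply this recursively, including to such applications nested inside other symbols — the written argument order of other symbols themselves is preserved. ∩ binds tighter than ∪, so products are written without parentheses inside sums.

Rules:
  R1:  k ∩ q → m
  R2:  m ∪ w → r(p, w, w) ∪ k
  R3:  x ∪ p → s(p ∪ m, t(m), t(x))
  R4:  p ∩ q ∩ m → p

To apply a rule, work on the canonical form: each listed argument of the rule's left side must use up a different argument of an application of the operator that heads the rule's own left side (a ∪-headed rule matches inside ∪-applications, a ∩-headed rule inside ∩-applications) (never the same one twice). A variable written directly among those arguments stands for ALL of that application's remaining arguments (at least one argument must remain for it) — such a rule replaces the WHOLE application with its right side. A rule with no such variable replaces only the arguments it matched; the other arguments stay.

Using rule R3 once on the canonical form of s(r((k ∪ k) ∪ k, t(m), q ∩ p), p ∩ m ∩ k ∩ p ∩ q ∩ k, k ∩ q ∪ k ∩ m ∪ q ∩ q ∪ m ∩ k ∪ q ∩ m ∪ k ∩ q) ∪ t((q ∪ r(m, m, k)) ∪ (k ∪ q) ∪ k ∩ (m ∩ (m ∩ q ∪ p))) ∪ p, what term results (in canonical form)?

Canonical form:  p ∪ s(r(k ∪ k ∪ k, t(m), p ∩ q), k ∩ k ∩ m ∩ p ∩ p ∩ q, k ∩ m ∪ k ∩ m ∪ k ∩ q ∪ k ∩ q ∪ m ∩ q ∪ q ∩ q) ∪ t(k ∪ k ∩ m ∩ m ∩ q ∪ k ∩ m ∩ p ∪ q ∪ q ∪ r(m, m, k))
Match R3:  consume p;  x := s(r(k ∪ k ∪ k, t(m), p ∩ q), k ∩ k ∩ m ∩ p ∩ p ∩ q, k ∩ m ∪ k ∩ m ∪ k ∩ q ∪ k ∩ q ∪ m ∩ q ∪ q ∩ q) ∪ t(k ∪ k ∩ m ∩ m ∩ q ∪ k ∩ m ∩ p ∪ q ∪ q ∪ r(m, m, k))
The variable takes the whole remainder — replace the entire application.
New term:  s(m ∪ p, t(m), t(s(r(k ∪ k ∪ k, t(m), p ∩ q), k ∩ k ∩ m ∩ p ∩ p ∩ q, k ∩ m ∪ k ∩ m ∪ k ∩ q ∪ k ∩ q ∪ m ∩ q ∪ q ∩ q) ∪ t(k ∪ k ∩ m ∩ m ∩ q ∪ k ∩ m ∩ p ∪ q ∪ q ∪ r(m, m, k))))

Answer: s(m ∪ p, t(m), t(s(r(k ∪ k ∪ k, t(m), p ∩ q), k ∩ k ∩ m ∩ p ∩ p ∩ q, k ∩ m ∪ k ∩ m ∪ k ∩ q ∪ k ∩ q ∪ m ∩ q ∪ q ∩ q) ∪ t(k ∪ k ∩ m ∩ m ∩ q ∪ k ∩ m ∩ p ∪ q ∪ q ∪ r(m, m, k))))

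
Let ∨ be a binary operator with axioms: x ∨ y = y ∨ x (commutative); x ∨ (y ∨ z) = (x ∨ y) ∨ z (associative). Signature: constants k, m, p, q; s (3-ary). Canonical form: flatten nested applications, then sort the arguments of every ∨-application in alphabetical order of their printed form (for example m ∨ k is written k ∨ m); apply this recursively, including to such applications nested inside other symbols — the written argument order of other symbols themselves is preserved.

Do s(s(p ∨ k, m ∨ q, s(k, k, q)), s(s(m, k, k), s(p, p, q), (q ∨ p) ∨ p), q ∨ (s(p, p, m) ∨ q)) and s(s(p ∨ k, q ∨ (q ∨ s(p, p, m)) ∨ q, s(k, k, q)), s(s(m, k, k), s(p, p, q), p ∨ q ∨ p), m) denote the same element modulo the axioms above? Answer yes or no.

Left:  s(s(p ∨ k, m ∨ q, s(k, k, q)), s(s(m, k, k), s(p, p, q), (q ∨ p) ∨ p), q ∨ (s(p, p, m) ∨ q))
  Work inside:  q ∨ (s(p, p, m) ∨ q)
  Un-nest:  q ∨ s(p, p, m) ∨ q
  Sort:  q ∨ q ∨ s(p, p, m)
  Put back:  s(s(k ∨ p, m ∨ q, s(k, k, q)), s(s(m, k, k), s(p, p, q), p ∨ p ∨ q), q ∨ q ∨ s(p, p, m))
Right:  s(s(p ∨ k, q ∨ (q ∨ s(p, p, m)) ∨ q, s(k, k, q)), s(s(m, k, k), s(p, p, q), p ∨ q ∨ p), m)
  Descend into:  q ∨ (q ∨ s(p, p, m)) ∨ q
  Un-nest:  q ∨ q ∨ s(p, p, m) ∨ q
  Sort arguments:  q ∨ q ∨ q ∨ s(p, p, m)
  Put back:  s(s(k ∨ p, q ∨ q ∨ q ∨ s(p, p, m), s(k, k, q)), s(s(m, k, k), s(p, p, q), p ∨ p ∨ q), m)

Answer: no — s(s(k ∨ p, m ∨ q, s(k, k, q)), s(s(m, k, k), s(p, p, q), p ∨ p ∨ q), q ∨ q ∨ s(p, p, m)) vs s(s(k ∨ p, q ∨ q ∨ q ∨ s(p, p, m), s(k, k, q)), s(s(m, k, k), s(p, p, q), p ∨ p ∨ q), m)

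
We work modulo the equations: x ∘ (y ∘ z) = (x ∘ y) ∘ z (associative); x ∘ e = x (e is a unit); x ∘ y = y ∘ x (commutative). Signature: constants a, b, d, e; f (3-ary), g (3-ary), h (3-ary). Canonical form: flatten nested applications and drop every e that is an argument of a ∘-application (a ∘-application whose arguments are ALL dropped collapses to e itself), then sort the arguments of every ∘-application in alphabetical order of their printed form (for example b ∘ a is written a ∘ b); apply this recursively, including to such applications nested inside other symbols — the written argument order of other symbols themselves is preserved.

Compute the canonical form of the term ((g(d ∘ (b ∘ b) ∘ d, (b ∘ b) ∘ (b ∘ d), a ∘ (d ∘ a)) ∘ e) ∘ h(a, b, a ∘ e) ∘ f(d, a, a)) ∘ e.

Answer: f(d, a, a) ∘ g(b ∘ b ∘ d ∘ d, b ∘ b ∘ b ∘ d, a ∘ a ∘ d) ∘ h(a, b, a)

Derivation:
Merge nested applications:  g(d ∘ (b ∘ b) ∘ d, (b ∘ b) ∘ (b ∘ d), a ∘ (d ∘ a)) ∘ e ∘ h(a, b, a ∘ e) ∘ f(d, a, a) ∘ e
Canonicalize subterm:  g(d ∘ (b ∘ b) ∘ d, (b ∘ b) ∘ (b ∘ d), a ∘ (d ∘ a))  →  g(b ∘ b ∘ d ∘ d, b ∘ b ∘ b ∘ d, a ∘ a ∘ d)
Canonicalize subterm:  h(a, b, a ∘ e)  →  h(a, b, a)
Unit:  drop e (×2)
Sort arguments:  f(d, a, a) ∘ g(b ∘ b ∘ d ∘ d, b ∘ b ∘ b ∘ d, a ∘ a ∘ d) ∘ h(a, b, a)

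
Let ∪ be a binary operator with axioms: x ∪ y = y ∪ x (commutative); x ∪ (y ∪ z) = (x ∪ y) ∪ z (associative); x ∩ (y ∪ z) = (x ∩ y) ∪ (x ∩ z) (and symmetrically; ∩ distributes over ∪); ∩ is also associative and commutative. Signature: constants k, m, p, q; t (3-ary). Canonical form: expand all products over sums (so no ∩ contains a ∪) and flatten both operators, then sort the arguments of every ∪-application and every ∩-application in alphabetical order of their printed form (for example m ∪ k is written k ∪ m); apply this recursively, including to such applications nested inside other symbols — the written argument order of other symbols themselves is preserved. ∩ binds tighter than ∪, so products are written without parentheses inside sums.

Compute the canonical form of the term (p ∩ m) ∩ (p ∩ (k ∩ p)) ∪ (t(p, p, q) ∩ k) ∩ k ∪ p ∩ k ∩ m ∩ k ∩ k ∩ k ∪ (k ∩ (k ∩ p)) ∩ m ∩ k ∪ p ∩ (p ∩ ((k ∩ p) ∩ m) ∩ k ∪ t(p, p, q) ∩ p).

Distribute:  k ∩ m ∩ p ∩ p ∩ p ∪ k ∩ k ∩ t(p, p, q) ∪ k ∩ k ∩ k ∩ k ∩ m ∩ p ∪ k ∩ k ∩ k ∩ m ∩ p ∪ k ∩ k ∩ m ∩ p ∩ p ∩ p ∪ p ∩ p ∩ t(p, p, q)
Sort arguments:  k ∩ k ∩ k ∩ k ∩ m ∩ p ∪ k ∩ k ∩ k ∩ m ∩ p ∪ k ∩ k ∩ m ∩ p ∩ p ∩ p ∪ k ∩ k ∩ t(p, p, q) ∪ k ∩ m ∩ p ∩ p ∩ p ∪ p ∩ p ∩ t(p, p, q)

Answer: k ∩ k ∩ k ∩ k ∩ m ∩ p ∪ k ∩ k ∩ k ∩ m ∩ p ∪ k ∩ k ∩ m ∩ p ∩ p ∩ p ∪ k ∩ k ∩ t(p, p, q) ∪ k ∩ m ∩ p ∩ p ∩ p ∪ p ∩ p ∩ t(p, p, q)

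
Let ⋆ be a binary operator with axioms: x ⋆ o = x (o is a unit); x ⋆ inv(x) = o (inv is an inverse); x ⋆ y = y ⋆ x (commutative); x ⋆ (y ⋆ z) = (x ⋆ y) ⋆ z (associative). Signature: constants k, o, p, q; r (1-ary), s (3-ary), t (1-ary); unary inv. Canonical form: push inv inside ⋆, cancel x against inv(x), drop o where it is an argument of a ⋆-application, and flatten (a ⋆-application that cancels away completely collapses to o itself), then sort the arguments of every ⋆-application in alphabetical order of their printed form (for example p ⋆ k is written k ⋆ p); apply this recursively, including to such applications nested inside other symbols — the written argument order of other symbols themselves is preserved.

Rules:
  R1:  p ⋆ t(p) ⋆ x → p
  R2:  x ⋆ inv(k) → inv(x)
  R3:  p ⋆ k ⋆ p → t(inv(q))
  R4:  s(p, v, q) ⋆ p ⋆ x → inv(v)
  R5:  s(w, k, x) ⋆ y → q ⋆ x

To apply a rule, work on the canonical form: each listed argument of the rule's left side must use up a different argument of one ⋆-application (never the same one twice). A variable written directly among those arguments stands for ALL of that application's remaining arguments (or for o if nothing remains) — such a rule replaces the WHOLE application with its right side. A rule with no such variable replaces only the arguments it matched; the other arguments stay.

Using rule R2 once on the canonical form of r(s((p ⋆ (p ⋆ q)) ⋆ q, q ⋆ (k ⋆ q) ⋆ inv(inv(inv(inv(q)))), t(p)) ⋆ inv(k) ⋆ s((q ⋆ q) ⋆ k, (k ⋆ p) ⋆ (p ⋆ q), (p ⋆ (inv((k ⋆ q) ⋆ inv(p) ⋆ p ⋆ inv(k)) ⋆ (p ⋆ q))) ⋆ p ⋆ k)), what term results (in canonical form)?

Canonical form:  r(inv(k) ⋆ s(k ⋆ q ⋆ q, k ⋆ p ⋆ p ⋆ q, k ⋆ p ⋆ p ⋆ p) ⋆ s(p ⋆ p ⋆ q ⋆ q, k ⋆ q ⋆ q ⋆ q, t(p)))
Match R2:  consume inv(k);  x := s(k ⋆ q ⋆ q, k ⋆ p ⋆ p ⋆ q, k ⋆ p ⋆ p ⋆ p) ⋆ s(p ⋆ p ⋆ q ⋆ q, k ⋆ q ⋆ q ⋆ q, t(p))
The variable takes the whole remainder — replace the entire application.
New term:  r(inv(s(k ⋆ q ⋆ q, k ⋆ p ⋆ p ⋆ q, k ⋆ p ⋆ p ⋆ p)) ⋆ inv(s(p ⋆ p ⋆ q ⋆ q, k ⋆ q ⋆ q ⋆ q, t(p))))

Answer: r(inv(s(k ⋆ q ⋆ q, k ⋆ p ⋆ p ⋆ q, k ⋆ p ⋆ p ⋆ p)) ⋆ inv(s(p ⋆ p ⋆ q ⋆ q, k ⋆ q ⋆ q ⋆ q, t(p))))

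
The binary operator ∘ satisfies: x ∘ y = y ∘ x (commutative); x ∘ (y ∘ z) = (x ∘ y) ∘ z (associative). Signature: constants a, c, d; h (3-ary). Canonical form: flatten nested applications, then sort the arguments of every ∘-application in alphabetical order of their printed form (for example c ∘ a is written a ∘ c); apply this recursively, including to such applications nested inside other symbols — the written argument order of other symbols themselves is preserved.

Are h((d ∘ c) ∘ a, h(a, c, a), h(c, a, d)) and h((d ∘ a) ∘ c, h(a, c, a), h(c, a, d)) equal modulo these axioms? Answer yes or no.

Answer: yes — both canonical forms are h(a ∘ c ∘ d, h(a, c, a), h(c, a, d))

Derivation:
Left:  h((d ∘ c) ∘ a, h(a, c, a), h(c, a, d))
  Work inside:  (d ∘ c) ∘ a
  Un-nest:  d ∘ c ∘ a
  Order the arguments:  a ∘ c ∘ d
  Reassemble:  h(a ∘ c ∘ d, h(a, c, a), h(c, a, d))
Right:  h((d ∘ a) ∘ c, h(a, c, a), h(c, a, d))
  Work inside:  (d ∘ a) ∘ c
  Flatten:  d ∘ a ∘ c
  Sort arguments:  a ∘ c ∘ d
  Rebuild:  h(a ∘ c ∘ d, h(a, c, a), h(c, a, d))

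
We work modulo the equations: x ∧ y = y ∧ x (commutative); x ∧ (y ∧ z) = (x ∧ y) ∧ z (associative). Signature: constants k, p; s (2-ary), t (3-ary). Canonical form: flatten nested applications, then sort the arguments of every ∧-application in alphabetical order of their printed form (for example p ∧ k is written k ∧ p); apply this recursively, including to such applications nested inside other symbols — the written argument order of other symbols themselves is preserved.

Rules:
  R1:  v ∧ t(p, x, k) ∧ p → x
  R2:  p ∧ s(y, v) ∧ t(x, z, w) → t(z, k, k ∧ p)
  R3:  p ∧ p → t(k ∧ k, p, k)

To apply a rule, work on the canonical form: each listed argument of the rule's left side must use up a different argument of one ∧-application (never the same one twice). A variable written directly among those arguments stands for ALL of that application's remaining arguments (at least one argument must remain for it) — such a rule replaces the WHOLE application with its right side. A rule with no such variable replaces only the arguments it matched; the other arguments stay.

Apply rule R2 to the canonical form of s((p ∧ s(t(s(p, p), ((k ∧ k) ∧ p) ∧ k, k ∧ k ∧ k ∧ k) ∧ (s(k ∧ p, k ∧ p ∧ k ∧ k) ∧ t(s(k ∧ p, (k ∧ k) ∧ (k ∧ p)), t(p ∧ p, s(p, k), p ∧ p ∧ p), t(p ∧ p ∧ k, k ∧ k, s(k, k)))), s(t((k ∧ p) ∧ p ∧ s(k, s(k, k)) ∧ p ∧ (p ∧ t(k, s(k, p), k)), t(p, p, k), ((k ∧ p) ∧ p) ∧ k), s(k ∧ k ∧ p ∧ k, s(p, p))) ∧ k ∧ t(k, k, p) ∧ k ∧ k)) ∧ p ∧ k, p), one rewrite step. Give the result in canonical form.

Canonical form:  s(k ∧ p ∧ p ∧ s(s(k ∧ p, k ∧ k ∧ k ∧ p) ∧ t(s(k ∧ p, k ∧ k ∧ k ∧ p), t(p ∧ p, s(p, k), p ∧ p ∧ p), t(k ∧ p ∧ p, k ∧ k, s(k, k))) ∧ t(s(p, p), k ∧ k ∧ k ∧ p, k ∧ k ∧ k ∧ k), k ∧ k ∧ k ∧ s(t(k ∧ p ∧ p ∧ p ∧ p ∧ s(k, s(k, k)) ∧ t(k, s(k, p), k), t(p, p, k), k ∧ k ∧ p ∧ p), s(k ∧ k ∧ k ∧ p, s(p, p))) ∧ t(k, k, p)), p)
Apply R2:  consuming p, s(k, s(k, k)), t(k, s(k, p), k);  v := s(k, k), w := k, x := k, y := k, z := s(k, p)
Giving:  s(k ∧ p ∧ p ∧ s(s(k ∧ p, k ∧ k ∧ k ∧ p) ∧ t(s(k ∧ p, k ∧ k ∧ k ∧ p), t(p ∧ p, s(p, k), p ∧ p ∧ p), t(k ∧ p ∧ p, k ∧ k, s(k, k))) ∧ t(s(p, p), k ∧ k ∧ k ∧ p, k ∧ k ∧ k ∧ k), k ∧ k ∧ k ∧ s(t(k ∧ p ∧ p ∧ p ∧ t(s(k, p), k, k ∧ p), t(p, p, k), k ∧ k ∧ p ∧ p), s(k ∧ k ∧ k ∧ p, s(p, p))) ∧ t(k, k, p)), p)

Answer: s(k ∧ p ∧ p ∧ s(s(k ∧ p, k ∧ k ∧ k ∧ p) ∧ t(s(k ∧ p, k ∧ k ∧ k ∧ p), t(p ∧ p, s(p, k), p ∧ p ∧ p), t(k ∧ p ∧ p, k ∧ k, s(k, k))) ∧ t(s(p, p), k ∧ k ∧ k ∧ p, k ∧ k ∧ k ∧ k), k ∧ k ∧ k ∧ s(t(k ∧ p ∧ p ∧ p ∧ t(s(k, p), k, k ∧ p), t(p, p, k), k ∧ k ∧ p ∧ p), s(k ∧ k ∧ k ∧ p, s(p, p))) ∧ t(k, k, p)), p)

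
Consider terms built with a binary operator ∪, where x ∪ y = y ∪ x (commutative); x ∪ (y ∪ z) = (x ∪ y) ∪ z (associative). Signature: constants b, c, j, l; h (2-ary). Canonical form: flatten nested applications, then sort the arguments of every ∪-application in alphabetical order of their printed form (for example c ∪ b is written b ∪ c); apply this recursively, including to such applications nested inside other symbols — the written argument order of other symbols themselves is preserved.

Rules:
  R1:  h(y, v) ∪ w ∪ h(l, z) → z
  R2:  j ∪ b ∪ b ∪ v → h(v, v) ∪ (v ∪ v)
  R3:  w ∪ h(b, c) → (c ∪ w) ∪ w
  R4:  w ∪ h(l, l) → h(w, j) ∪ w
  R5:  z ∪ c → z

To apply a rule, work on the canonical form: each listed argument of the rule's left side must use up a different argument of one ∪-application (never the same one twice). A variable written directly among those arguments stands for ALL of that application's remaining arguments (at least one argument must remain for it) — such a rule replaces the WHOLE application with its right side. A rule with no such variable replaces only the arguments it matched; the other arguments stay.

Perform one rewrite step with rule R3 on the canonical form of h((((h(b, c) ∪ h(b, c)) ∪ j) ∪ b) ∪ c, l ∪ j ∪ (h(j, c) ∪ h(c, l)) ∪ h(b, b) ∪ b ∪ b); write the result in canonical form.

Answer: h(b ∪ b ∪ c ∪ c ∪ c ∪ h(b, c) ∪ h(b, c) ∪ j ∪ j, b ∪ b ∪ h(b, b) ∪ h(c, l) ∪ h(j, c) ∪ j ∪ l)

Derivation:
Canonical form:  h(b ∪ c ∪ h(b, c) ∪ h(b, c) ∪ j, b ∪ b ∪ h(b, b) ∪ h(c, l) ∪ h(j, c) ∪ j ∪ l)
Apply R3:  consuming h(b, c);  w := b ∪ c ∪ h(b, c) ∪ j
The variable takes the whole remainder — replace the entire application.
New term:  h(b ∪ b ∪ c ∪ c ∪ c ∪ h(b, c) ∪ h(b, c) ∪ j ∪ j, b ∪ b ∪ h(b, b) ∪ h(c, l) ∪ h(j, c) ∪ j ∪ l)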